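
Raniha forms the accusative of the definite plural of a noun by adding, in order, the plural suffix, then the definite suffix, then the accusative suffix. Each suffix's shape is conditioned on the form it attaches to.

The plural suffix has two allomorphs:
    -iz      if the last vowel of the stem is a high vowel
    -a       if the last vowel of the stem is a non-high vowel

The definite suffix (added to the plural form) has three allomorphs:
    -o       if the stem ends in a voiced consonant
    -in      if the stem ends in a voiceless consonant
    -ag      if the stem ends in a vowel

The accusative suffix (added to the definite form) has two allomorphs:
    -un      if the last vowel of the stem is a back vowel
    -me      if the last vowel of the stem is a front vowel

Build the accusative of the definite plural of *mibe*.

Since the last vowel of *mibe* is /e/ (a non-high vowel), it takes -a, giving *mibea*.
The plural form *mibea*: final sound = /a/, a vowel → -ag → *mibeaag*.
Since the last vowel of the definite form *mibeaag* is /a/ (a back vowel), it takes -un, giving *mibeaagun*.

mibeaagun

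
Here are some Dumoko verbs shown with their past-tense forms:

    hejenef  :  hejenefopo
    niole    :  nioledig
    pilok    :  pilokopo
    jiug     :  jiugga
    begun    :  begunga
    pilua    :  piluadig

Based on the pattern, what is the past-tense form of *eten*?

The alternation tracks the final sound of the stem — -opo when the stem ends in a voiceless consonant (*hejenef*, *pilok*); -ga when the stem ends in a voiced consonant (*jiug*, *begun*); -dig when the stem ends in a vowel (*niole*, *pilua*).
*eten*: final sound = /n/, a voiced consonant → -ga → *etenga*.

etenga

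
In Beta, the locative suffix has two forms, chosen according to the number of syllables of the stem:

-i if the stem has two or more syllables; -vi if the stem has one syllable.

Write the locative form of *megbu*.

megbui

*megbu* has 2 syllables, so the suffix is -i, giving *megbui*.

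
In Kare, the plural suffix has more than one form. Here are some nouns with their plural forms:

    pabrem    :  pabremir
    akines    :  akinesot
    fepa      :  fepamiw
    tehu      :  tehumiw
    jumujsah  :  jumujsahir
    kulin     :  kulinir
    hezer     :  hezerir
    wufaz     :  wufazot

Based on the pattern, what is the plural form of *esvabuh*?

esvabuhir

The alternation tracks the final sound of the stem — -ot when the stem ends in a sibilant (*akines*, *wufaz*); -ir when the stem ends in a non-sibilant consonant (*pabrem*, *jumujsah*, *kulin*, *hezer*); -miw when the stem ends in a vowel (*fepa*, *tehu*).
*esvabuh*: final sound = /h/, a non-sibilant consonant → -ir → *esvabuhir*.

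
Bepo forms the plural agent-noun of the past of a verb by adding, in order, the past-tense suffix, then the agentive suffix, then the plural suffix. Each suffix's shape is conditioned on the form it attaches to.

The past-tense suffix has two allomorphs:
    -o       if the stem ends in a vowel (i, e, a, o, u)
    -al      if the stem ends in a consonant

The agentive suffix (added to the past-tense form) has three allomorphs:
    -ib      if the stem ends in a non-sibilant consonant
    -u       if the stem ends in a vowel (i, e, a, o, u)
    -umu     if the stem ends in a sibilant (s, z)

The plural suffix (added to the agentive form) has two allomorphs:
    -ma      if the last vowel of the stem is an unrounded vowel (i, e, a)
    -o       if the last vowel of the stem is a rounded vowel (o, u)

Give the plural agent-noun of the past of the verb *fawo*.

fawoouo

*fawo* — final sound /o/ (a vowel) → -o → *fawoo*.
The past-tense form *fawoo* — final sound /o/ (a vowel) → -u → *fawoou*.
The agentive form *fawoou* — last vowel /u/ (a rounded vowel) → -o → *fawoouo*.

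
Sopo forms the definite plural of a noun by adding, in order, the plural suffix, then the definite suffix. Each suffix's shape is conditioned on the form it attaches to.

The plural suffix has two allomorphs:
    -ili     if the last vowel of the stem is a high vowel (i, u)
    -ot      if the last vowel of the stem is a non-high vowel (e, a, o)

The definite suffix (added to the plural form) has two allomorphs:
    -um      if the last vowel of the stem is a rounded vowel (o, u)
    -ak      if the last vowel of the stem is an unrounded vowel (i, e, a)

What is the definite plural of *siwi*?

The last vowel of *siwi* is /i/, which is a high vowel, so the plural suffix is -ili, giving *siwiili*.
The last vowel of the plural form *siwiili* is /i/, which is an unrounded vowel, so the definite suffix is -ak, giving *siwiiliak*.

siwiiliak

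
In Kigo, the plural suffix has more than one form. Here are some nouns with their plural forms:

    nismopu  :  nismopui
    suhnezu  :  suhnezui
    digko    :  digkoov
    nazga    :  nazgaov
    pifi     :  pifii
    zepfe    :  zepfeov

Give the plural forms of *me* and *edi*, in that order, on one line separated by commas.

meov, edii

The pattern is height harmony: -i when the last vowel of the stem is a high vowel (*nismopu*, *suhnezu*, *pifi*); -ov when the last vowel of the stem is a non-high vowel (*digko*, *nazga*, *zepfe*).
The last vowel of *me* is /e/, which is a non-high vowel, so the suffix is -ov, giving *meov*.
*edi*: last vowel = /i/, a high vowel → -i → *edii*.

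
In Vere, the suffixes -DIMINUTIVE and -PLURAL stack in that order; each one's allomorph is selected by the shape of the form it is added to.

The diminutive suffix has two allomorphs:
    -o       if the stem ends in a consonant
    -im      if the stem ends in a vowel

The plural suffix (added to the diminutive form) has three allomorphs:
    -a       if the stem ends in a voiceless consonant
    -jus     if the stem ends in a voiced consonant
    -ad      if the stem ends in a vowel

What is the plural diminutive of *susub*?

*susub*: final sound = /b/, a consonant → -o → *susubo*.
The final sound of the diminutive form *susubo* is /o/, which is a vowel, so the plural suffix is -ad, giving *susuboad*.

susuboad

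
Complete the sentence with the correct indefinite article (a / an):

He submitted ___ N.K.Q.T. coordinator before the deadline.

The indefinite article is chosen by the initial *sound* of the following word, not its spelling.
The initialism *N.K.Q.T.* is read letter by letter; the first letter, N, is pronounced /ɛn/, which begins with a vowel sound.
So the article is *an*: He submitted an N.K.Q.T. coordinator before the deadline.

an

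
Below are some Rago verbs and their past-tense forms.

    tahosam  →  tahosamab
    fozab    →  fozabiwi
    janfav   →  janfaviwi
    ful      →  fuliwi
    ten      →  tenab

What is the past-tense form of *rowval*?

The pattern is nasality of the final consonant: -ab when the stem ends in a nasal (*tahosam*, *ten*); -iwi when the stem ends in a non-nasal consonant (*fozab*, *janfav*, *ful*).
The final consonant of *rowval* is /l/, which is non-nasal, so the suffix is -iwi, giving *rowvaliwi*.

rowvaliwi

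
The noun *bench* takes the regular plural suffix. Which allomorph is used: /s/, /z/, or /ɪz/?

The stem *bench* ends in a sibilant (/s, z, ʃ, ʒ, tʃ, dʒ/).
The plural suffix surfaces as /ɪz/ after sibilants, /s/ after other voiceless consonants, and /z/ after other voiced sounds.
So the plural -s on *bench* is pronounced /ɪz/.

/ɪz/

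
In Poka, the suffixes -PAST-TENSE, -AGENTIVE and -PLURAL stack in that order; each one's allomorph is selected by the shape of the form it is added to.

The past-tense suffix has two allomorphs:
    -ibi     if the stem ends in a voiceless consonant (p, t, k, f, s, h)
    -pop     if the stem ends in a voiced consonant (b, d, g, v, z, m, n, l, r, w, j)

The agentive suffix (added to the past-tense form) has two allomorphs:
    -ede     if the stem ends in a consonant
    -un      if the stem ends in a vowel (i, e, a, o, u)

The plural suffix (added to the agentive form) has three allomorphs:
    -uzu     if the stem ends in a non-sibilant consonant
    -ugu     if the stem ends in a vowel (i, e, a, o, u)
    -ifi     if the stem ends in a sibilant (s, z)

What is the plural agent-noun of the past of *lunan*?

*lunan*: final consonant = /n/, voiced → -pop → *lunanpop*.
The past-tense form *lunanpop* — final sound /p/ (a consonant) → -ede → *lunanpopede*.
The agentive form *lunanpopede*: final sound = /e/, a vowel → -ugu → *lunanpopedeugu*.

lunanpopedeugu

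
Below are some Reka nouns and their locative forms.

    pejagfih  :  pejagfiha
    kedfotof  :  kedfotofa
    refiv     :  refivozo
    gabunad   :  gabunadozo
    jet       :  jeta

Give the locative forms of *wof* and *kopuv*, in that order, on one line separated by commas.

wofa, kopuvozo

The alternation tracks the final consonant of the stem — -a when the stem ends in a voiceless consonant (*pejagfih*, *kedfotof*, *jet*); -ozo when the stem ends in a voiced consonant (*refiv*, *gabunad*).
Since the final consonant of *wof* is /f/ (voiceless), it takes -a, giving *wofa*.
*kopuv* — final consonant /v/ (voiced) → -ozo → *kopuvozo*.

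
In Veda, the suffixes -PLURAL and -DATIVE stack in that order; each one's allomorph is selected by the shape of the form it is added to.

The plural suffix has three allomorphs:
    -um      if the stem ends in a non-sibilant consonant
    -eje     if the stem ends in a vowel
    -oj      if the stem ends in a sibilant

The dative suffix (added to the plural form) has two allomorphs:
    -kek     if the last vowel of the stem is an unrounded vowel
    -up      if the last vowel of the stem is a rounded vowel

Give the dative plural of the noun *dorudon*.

dorudonumup

The final sound of *dorudon* is /n/, which is a non-sibilant consonant, so the plural suffix is -um, giving *dorudonum*.
Since the last vowel of the plural form *dorudonum* is /u/ (a rounded vowel), it takes -up, giving *dorudonumup*.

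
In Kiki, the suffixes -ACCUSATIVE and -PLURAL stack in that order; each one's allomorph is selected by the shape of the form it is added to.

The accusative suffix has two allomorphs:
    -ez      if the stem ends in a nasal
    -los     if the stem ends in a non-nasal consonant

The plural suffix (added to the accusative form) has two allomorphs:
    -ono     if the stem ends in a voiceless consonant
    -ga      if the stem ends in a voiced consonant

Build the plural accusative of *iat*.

iatlosono

*iat*: final consonant = /t/, non-nasal → -los → *iatlos*.
The accusative form *iatlos* — final consonant /s/ (voiceless) → -ono → *iatlosono*.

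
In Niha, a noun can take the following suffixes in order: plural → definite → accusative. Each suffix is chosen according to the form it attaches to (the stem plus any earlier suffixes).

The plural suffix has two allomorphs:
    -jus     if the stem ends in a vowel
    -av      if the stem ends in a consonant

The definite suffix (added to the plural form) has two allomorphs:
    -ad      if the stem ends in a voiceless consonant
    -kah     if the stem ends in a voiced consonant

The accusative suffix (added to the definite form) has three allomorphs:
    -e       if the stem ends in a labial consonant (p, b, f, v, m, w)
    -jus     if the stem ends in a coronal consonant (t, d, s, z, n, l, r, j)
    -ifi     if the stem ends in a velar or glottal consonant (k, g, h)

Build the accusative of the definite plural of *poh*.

Since the final sound of *poh* is /h/ (a consonant), it takes -av, giving *pohav*.
The plural form *pohav*: final consonant = /v/, voiced → -kah → *pohavkah*.
The definite form *pohavkah*: final consonant = /h/, velar/glottal → -ifi → *pohavkahifi*.

pohavkahifi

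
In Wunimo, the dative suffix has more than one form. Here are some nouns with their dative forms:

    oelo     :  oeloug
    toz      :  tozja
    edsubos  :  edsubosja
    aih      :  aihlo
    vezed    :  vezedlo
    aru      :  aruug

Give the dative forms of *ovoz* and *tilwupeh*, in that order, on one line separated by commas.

The suffix is conditioned by the final sound: -ja when the stem ends in a sibilant (*toz*, *edsubos*); -lo when the stem ends in a non-sibilant consonant (*aih*, *vezed*); -ug when the stem ends in a vowel (*oelo*, *aru*).
*ovoz*: final sound = /z/, a sibilant → -ja → *ovozja*.
The final sound of *tilwupeh* is /h/, which is a non-sibilant consonant, so the suffix is -lo, giving *tilwupehlo*.

ovozja, tilwupehlo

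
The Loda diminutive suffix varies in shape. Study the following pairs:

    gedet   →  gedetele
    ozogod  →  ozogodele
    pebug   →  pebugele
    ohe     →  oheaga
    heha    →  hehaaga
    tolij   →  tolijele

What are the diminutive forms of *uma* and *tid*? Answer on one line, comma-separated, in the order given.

umaaga, tidele

Looking at the final sound of each stem: -ele when the stem ends in a consonant (*gedet*, *ozogod*, *pebug*, *tolij*); -aga when the stem ends in a vowel (*ohe*, *heha*).
*uma*: final sound = /a/, a vowel → -aga → *umaaga*.
The final sound of *tid* is /d/, which is a consonant, so the suffix is -ele, giving *tidele*.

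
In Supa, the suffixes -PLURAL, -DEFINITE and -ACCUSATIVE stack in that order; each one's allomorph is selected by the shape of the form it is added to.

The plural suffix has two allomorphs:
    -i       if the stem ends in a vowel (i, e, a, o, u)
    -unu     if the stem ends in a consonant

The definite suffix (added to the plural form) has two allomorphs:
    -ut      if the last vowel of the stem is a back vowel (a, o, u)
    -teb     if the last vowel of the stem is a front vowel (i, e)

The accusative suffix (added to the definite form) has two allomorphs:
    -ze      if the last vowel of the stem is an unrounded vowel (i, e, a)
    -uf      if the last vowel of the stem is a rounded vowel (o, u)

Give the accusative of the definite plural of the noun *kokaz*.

The final sound of *kokaz* is /z/, which is a consonant, so the plural suffix is -unu, giving *kokazunu*.
The plural form *kokazunu* — last vowel /u/ (a back vowel) → -ut → *kokazunuut*.
The definite form *kokazunuut* — last vowel /u/ (a rounded vowel) → -uf → *kokazunuutuf*.

kokazunuutuf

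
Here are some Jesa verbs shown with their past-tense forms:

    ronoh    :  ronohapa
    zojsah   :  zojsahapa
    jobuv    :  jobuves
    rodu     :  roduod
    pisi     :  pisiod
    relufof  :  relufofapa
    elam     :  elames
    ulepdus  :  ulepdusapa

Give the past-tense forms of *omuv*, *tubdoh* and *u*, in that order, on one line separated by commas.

The pattern is voicing of the final sound: -apa when the stem ends in a voiceless consonant (*ronoh*, *zojsah*, *relufof*, *ulepdus*); -es when the stem ends in a voiced consonant (*jobuv*, *elam*); -od when the stem ends in a vowel (*rodu*, *pisi*).
*omuv*: final sound = /v/, a voiced consonant → -es → *omuves*.
*tubdoh*: final sound = /h/, a voiceless consonant → -apa → *tubdohapa*.
The final sound of *u* is /u/, which is a vowel, so the suffix is -od, giving *uod*.

omuves, tubdohapa, uod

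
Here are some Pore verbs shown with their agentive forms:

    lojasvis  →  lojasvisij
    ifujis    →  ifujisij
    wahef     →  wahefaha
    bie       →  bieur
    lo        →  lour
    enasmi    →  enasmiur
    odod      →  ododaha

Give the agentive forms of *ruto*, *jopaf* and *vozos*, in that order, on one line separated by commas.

rutour, jopafaha, vozosij

The pattern is sibilance of the final sound: -ij when the stem ends in a sibilant (*lojasvis*, *ifujis*); -aha when the stem ends in a non-sibilant consonant (*wahef*, *odod*); -ur when the stem ends in a vowel (*bie*, *lo*, *enasmi*).
The final sound of *ruto* is /o/, which is a vowel, so the suffix is -ur, giving *rutour*.
Since the final sound of *jopaf* is /f/ (a non-sibilant consonant), it takes -aha, giving *jopafaha*.
*vozos* — final sound /s/ (a sibilant) → -ij → *vozosij*.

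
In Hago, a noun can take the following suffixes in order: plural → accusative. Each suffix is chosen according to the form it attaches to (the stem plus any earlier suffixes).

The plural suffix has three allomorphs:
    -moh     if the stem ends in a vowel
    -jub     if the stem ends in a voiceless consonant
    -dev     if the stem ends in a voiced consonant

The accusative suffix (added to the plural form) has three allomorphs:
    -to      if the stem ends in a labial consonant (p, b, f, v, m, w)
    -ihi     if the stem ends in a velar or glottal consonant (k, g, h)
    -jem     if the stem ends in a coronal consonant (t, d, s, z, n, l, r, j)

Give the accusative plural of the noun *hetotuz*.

*hetotuz*: final sound = /z/, a voiced consonant → -dev → *hetotuzdev*.
Since the final consonant of the plural form *hetotuzdev* is /v/ (labial), it takes -to, giving *hetotuzdevto*.

hetotuzdevto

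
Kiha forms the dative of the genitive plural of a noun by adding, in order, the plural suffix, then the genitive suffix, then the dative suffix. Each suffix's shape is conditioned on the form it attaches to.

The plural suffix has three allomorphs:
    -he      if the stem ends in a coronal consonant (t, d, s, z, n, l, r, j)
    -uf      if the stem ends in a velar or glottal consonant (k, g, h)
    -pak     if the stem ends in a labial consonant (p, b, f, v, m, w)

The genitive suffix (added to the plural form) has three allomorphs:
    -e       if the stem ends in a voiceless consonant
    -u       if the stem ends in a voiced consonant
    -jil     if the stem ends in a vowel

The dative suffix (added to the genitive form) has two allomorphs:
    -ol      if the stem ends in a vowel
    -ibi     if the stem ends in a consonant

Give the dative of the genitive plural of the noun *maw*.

mawpakeol

*maw*: final consonant = /w/, labial → -pak → *mawpak*.
The plural form *mawpak* — final sound /k/ (a voiceless consonant) → -e → *mawpake*.
The genitive form *mawpake*: final sound = /e/, a vowel → -ol → *mawpakeol*.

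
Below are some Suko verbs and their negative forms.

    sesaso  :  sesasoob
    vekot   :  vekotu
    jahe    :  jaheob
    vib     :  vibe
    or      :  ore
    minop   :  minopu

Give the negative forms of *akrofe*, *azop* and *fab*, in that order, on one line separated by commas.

Looking at the final sound of each stem: -u when the stem ends in a voiceless consonant (*vekot*, *minop*); -e when the stem ends in a voiced consonant (*vib*, *or*); -ob when the stem ends in a vowel (*sesaso*, *jahe*).
The final sound of *akrofe* is /e/, which is a vowel, so the suffix is -ob, giving *akrofeob*.
*azop* — final sound /p/ (a voiceless consonant) → -u → *azopu*.
Since the final sound of *fab* is /b/ (a voiced consonant), it takes -e, giving *fabe*.

akrofeob, azopu, fabe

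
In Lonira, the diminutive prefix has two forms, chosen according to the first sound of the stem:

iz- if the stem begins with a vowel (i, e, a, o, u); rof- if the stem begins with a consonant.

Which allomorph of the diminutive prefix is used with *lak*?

rof-

*lak*: first sound = /l/, a consonant → rof-.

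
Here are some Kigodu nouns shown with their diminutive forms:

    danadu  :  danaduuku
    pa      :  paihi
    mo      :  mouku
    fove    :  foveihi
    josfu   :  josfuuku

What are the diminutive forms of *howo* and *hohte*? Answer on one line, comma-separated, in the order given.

howouku, hohteihi

Looking at the last vowel of each stem: -uku when the last vowel of the stem is a rounded vowel (*danadu*, *mo*, *josfu*); -ihi when the last vowel of the stem is an unrounded vowel (*pa*, *fove*).
*howo*: last vowel = /o/, a rounded vowel → -uku → *howouku*.
The last vowel of *hohte* is /e/, which is an unrounded vowel, so the suffix is -ihi, giving *hohteihi*.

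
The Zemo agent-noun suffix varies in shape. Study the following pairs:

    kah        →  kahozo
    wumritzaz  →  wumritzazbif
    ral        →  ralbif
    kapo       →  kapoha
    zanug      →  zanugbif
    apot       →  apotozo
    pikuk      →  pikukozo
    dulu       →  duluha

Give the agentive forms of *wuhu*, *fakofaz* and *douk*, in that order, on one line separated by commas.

wuhuha, fakofazbif, doukozo

The pattern is voicing of the final sound: -ozo when the stem ends in a voiceless consonant (*kah*, *apot*, *pikuk*); -bif when the stem ends in a voiced consonant (*wumritzaz*, *ral*, *zanug*); -ha when the stem ends in a vowel (*kapo*, *dulu*).
*wuhu* — final sound /u/ (a vowel) → -ha → *wuhuha*.
*fakofaz* — final sound /z/ (a voiced consonant) → -bif → *fakofazbif*.
*douk*: final sound = /k/, a voiceless consonant → -ozo → *doukozo*.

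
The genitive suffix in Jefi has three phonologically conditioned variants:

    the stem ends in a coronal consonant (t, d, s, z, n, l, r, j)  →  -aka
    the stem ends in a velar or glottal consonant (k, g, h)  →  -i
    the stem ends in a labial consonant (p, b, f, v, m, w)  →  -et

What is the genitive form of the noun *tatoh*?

Since the final consonant of *tatoh* is /h/ (velar/glottal), it takes -i, giving *tatohi*.

tatohi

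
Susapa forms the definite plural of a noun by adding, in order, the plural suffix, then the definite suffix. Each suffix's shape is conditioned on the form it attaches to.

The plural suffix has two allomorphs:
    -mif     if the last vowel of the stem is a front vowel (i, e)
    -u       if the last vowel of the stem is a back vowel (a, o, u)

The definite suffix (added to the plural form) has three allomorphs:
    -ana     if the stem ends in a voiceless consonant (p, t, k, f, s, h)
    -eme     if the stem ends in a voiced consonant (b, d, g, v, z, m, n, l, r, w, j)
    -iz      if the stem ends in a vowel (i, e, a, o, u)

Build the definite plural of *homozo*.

*homozo* — last vowel /o/ (a back vowel) → -u → *homozou*.
The plural form *homozou* — final sound /u/ (a vowel) → -iz → *homozouiz*.

homozouiz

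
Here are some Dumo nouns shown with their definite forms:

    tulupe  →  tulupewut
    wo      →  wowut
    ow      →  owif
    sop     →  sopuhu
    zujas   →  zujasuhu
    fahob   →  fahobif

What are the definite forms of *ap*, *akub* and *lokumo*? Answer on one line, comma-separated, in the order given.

apuhu, akubif, lokumowut

The suffix is conditioned by the final sound: -uhu when the stem ends in a voiceless consonant (*sop*, *zujas*); -if when the stem ends in a voiced consonant (*ow*, *fahob*); -wut when the stem ends in a vowel (*tulupe*, *wo*).
*ap* — final sound /p/ (a voiceless consonant) → -uhu → *apuhu*.
*akub*: final sound = /b/, a voiced consonant → -if → *akubif*.
*lokumo* — final sound /o/ (a vowel) → -wut → *lokumowut*.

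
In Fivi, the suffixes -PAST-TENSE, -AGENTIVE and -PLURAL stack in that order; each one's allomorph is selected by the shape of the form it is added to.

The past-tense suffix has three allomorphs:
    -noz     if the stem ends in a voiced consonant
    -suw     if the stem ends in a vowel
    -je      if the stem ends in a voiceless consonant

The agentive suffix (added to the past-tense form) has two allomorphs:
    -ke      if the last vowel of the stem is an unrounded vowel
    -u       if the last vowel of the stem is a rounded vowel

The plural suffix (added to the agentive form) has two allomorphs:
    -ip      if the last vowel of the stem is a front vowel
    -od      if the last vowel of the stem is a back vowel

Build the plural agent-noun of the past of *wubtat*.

wubtatjekeip

Since the final sound of *wubtat* is /t/ (a voiceless consonant), it takes -je, giving *wubtatje*.
The past-tense form *wubtatje* — last vowel /e/ (an unrounded vowel) → -ke → *wubtatjeke*.
The agentive form *wubtatjeke* — last vowel /e/ (a front vowel) → -ip → *wubtatjekeip*.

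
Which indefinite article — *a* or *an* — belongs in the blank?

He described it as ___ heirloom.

The indefinite article is chosen by the initial *sound* of the following word, not its spelling.
*heirloom* begins with the sound /ɛ/ (silent h) — a vowel sound.
So the article is *an*: He described it as an heirloom.

an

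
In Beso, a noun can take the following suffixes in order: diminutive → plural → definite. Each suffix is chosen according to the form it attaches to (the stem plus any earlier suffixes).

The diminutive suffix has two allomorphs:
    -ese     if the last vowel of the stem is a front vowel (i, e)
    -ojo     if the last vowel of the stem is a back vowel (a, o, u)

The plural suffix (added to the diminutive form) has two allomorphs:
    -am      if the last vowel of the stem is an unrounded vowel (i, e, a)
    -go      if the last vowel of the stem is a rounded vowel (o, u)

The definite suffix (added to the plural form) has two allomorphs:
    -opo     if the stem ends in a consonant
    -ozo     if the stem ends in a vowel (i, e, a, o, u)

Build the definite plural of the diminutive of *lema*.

lemaojogoozo

The last vowel of *lema* is /a/, which is a back vowel, so the diminutive suffix is -ojo, giving *lemaojo*.
The diminutive form *lemaojo* — last vowel /o/ (a rounded vowel) → -go → *lemaojogo*.
The plural form *lemaojogo*: final sound = /o/, a vowel → -ozo → *lemaojogoozo*.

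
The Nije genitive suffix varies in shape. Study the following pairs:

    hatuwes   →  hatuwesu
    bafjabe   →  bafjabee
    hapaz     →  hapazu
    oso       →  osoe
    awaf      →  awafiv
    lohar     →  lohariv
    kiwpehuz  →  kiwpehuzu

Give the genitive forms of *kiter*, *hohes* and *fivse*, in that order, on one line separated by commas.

kiteriv, hohesu, fivsee

The suffix is conditioned by the final sound: -u when the stem ends in a sibilant (*hatuwes*, *hapaz*, *kiwpehuz*); -iv when the stem ends in a non-sibilant consonant (*awaf*, *lohar*); -e when the stem ends in a vowel (*bafjabe*, *oso*).
*kiter* — final sound /r/ (a non-sibilant consonant) → -iv → *kiteriv*.
*hohes* — final sound /s/ (a sibilant) → -u → *hohesu*.
*fivse*: final sound = /e/, a vowel → -e → *fivsee*.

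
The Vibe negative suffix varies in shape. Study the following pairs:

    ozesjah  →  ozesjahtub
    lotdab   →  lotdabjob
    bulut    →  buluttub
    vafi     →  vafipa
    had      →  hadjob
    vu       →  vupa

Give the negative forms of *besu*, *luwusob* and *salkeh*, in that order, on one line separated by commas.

besupa, luwusobjob, salkehtub

The suffix is conditioned by the final sound: -tub when the stem ends in a voiceless consonant (*ozesjah*, *bulut*); -job when the stem ends in a voiced consonant (*lotdab*, *had*); -pa when the stem ends in a vowel (*vafi*, *vu*).
*besu*: final sound = /u/, a vowel → -pa → *besupa*.
Since the final sound of *luwusob* is /b/ (a voiced consonant), it takes -job, giving *luwusobjob*.
*salkeh* — final sound /h/ (a voiceless consonant) → -tub → *salkehtub*.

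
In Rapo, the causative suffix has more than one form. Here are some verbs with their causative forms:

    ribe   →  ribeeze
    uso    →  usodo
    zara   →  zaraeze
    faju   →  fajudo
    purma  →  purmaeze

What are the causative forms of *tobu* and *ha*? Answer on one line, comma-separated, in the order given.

tobudo, haeze

The pattern is rounding harmony: -do when the last vowel of the stem is a rounded vowel (*uso*, *faju*); -eze when the last vowel of the stem is an unrounded vowel (*ribe*, *zara*, *purma*).
Since the last vowel of *tobu* is /u/ (a rounded vowel), it takes -do, giving *tobudo*.
*ha* — last vowel /a/ (an unrounded vowel) → -eze → *haeze*.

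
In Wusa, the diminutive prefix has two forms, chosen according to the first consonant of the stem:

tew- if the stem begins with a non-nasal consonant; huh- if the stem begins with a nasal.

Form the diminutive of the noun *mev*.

huhmev

*mev* — first consonant /m/ (a nasal) → huh- → *huhmev*.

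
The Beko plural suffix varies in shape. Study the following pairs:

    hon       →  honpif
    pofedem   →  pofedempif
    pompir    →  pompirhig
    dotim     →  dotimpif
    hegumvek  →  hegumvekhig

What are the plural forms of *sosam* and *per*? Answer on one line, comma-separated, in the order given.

sosampif, perhig

The alternation tracks the final consonant of the stem — -pif when the stem ends in a nasal (*hon*, *pofedem*, *dotim*); -hig when the stem ends in a non-nasal consonant (*pompir*, *hegumvek*).
Since the final consonant of *sosam* is /m/ (a nasal), it takes -pif, giving *sosampif*.
*per*: final consonant = /r/, non-nasal → -hig → *perhig*.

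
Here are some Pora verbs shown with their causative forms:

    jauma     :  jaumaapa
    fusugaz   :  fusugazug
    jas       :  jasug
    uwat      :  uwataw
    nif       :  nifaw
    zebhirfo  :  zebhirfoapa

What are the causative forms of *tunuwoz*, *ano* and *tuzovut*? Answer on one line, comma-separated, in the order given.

Looking at the final sound of each stem: -ug when the stem ends in a sibilant (*fusugaz*, *jas*); -aw when the stem ends in a non-sibilant consonant (*uwat*, *nif*); -apa when the stem ends in a vowel (*jauma*, *zebhirfo*).
*tunuwoz*: final sound = /z/, a sibilant → -ug → *tunuwozug*.
Since the final sound of *ano* is /o/ (a vowel), it takes -apa, giving *anoapa*.
*tuzovut*: final sound = /t/, a non-sibilant consonant → -aw → *tuzovutaw*.

tunuwozug, anoapa, tuzovutaw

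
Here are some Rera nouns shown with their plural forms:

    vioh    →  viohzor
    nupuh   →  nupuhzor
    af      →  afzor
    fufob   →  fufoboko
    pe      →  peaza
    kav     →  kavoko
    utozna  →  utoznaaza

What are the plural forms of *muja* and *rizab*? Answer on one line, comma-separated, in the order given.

Looking at the final sound of each stem: -zor when the stem ends in a voiceless consonant (*vioh*, *nupuh*, *af*); -oko when the stem ends in a voiced consonant (*fufob*, *kav*); -aza when the stem ends in a vowel (*pe*, *utozna*).
*muja* — final sound /a/ (a vowel) → -aza → *mujaaza*.
*rizab* — final sound /b/ (a voiced consonant) → -oko → *rizaboko*.

mujaaza, rizaboko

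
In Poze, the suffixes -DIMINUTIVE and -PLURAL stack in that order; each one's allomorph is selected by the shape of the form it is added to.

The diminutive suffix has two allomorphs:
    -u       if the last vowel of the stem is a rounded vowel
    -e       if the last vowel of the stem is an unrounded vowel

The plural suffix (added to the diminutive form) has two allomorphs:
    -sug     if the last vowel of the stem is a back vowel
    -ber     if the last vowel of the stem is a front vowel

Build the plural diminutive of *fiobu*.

Since the last vowel of *fiobu* is /u/ (a rounded vowel), it takes -u, giving *fiobuu*.
The diminutive form *fiobuu* — last vowel /u/ (a back vowel) → -sug → *fiobuusug*.

fiobuusug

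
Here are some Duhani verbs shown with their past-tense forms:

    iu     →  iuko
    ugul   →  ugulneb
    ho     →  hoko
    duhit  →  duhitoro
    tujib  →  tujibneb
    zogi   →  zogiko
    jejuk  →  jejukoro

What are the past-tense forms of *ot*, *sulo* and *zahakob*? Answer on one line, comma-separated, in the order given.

The alternation tracks the final sound of the stem — -oro when the stem ends in a voiceless consonant (*duhit*, *jejuk*); -neb when the stem ends in a voiced consonant (*ugul*, *tujib*); -ko when the stem ends in a vowel (*iu*, *ho*, *zogi*).
The final sound of *ot* is /t/, which is a voiceless consonant, so the suffix is -oro, giving *otoro*.
Since the final sound of *sulo* is /o/ (a vowel), it takes -ko, giving *suloko*.
The final sound of *zahakob* is /b/, which is a voiced consonant, so the suffix is -neb, giving *zahakobneb*.

otoro, suloko, zahakobneb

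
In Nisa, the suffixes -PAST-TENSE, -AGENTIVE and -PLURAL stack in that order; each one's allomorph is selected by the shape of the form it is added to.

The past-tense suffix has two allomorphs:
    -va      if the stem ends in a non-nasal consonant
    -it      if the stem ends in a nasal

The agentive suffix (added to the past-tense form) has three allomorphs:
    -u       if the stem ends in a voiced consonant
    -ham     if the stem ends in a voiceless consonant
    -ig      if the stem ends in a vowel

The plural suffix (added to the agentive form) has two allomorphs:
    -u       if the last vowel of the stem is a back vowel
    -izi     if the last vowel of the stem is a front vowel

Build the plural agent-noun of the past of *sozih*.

sozihvaigizi

The final consonant of *sozih* is /h/, which is non-nasal, so the past-tense suffix is -va, giving *sozihva*.
Since the final sound of the past-tense form *sozihva* is /a/ (a vowel), it takes -ig, giving *sozihvaig*.
Since the last vowel of the agentive form *sozihvaig* is /i/ (a front vowel), it takes -izi, giving *sozihvaigizi*.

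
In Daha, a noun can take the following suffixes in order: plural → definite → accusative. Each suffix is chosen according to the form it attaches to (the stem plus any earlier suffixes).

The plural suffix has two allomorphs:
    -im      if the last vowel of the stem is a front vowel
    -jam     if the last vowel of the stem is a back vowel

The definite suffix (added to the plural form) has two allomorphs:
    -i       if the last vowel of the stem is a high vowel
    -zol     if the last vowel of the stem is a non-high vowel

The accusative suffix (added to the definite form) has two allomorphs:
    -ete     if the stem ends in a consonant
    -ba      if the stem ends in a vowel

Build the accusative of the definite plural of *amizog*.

Since the last vowel of *amizog* is /o/ (a back vowel), it takes -jam, giving *amizogjam*.
The plural form *amizogjam* — last vowel /a/ (a non-high vowel) → -zol → *amizogjamzol*.
Since the final sound of the definite form *amizogjamzol* is /l/ (a consonant), it takes -ete, giving *amizogjamzolete*.

amizogjamzolete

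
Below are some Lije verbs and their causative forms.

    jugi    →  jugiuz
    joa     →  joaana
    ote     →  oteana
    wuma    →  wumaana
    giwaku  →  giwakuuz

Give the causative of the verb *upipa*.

The suffix is conditioned by the last vowel: -uz when the last vowel of the stem is a high vowel (*jugi*, *giwaku*); -ana when the last vowel of the stem is a non-high vowel (*joa*, *ote*, *wuma*).
Since the last vowel of *upipa* is /a/ (a non-high vowel), it takes -ana, giving *upipaana*.

upipaana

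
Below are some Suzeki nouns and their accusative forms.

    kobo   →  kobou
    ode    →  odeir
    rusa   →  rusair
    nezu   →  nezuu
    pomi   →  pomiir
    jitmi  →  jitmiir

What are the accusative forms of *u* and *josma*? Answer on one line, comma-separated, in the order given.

uu, josmair

The suffix is conditioned by the last vowel: -u when the last vowel of the stem is a rounded vowel (*kobo*, *nezu*); -ir when the last vowel of the stem is an unrounded vowel (*ode*, *rusa*, *pomi*, *jitmi*).
*u*: last vowel = /u/, a rounded vowel → -u → *uu*.
Since the last vowel of *josma* is /a/ (an unrounded vowel), it takes -ir, giving *josmair*.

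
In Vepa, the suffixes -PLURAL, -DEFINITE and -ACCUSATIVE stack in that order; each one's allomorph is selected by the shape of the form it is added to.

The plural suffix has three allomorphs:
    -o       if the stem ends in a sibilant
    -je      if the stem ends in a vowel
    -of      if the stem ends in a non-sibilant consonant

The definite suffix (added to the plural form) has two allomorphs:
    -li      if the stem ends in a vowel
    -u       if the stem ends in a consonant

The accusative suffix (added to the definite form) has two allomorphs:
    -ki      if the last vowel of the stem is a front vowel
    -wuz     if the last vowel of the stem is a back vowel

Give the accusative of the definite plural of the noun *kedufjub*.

Since the final sound of *kedufjub* is /b/ (a non-sibilant consonant), it takes -of, giving *kedufjubof*.
The plural form *kedufjubof*: final sound = /f/, a consonant → -u → *kedufjubofu*.
The last vowel of the definite form *kedufjubofu* is /u/, which is a back vowel, so the accusative suffix is -wuz, giving *kedufjubofuwuz*.

kedufjubofuwuz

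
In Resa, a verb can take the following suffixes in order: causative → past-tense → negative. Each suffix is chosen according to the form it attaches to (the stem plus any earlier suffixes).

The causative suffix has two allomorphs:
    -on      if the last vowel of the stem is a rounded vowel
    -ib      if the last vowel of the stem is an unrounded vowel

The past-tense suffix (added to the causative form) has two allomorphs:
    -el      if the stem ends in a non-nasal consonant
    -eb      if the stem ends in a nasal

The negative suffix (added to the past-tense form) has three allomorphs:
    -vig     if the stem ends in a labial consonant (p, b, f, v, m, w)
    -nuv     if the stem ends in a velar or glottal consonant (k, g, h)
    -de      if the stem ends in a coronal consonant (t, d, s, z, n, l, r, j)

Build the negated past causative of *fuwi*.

The last vowel of *fuwi* is /i/, which is an unrounded vowel, so the causative suffix is -ib, giving *fuwiib*.
The causative form *fuwiib* — final consonant /b/ (non-nasal) → -el → *fuwiibel*.
The final consonant of the past-tense form *fuwiibel* is /l/, which is coronal, so the negative suffix is -de, giving *fuwiibelde*.

fuwiibelde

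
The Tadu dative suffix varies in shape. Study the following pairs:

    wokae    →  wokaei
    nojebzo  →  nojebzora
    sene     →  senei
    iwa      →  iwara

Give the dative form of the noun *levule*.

The pattern is front/back vowel harmony: -i when the last vowel of the stem is a front vowel (*wokae*, *sene*); -ra when the last vowel of the stem is a back vowel (*nojebzo*, *iwa*).
*levule* — last vowel /e/ (a front vowel) → -i → *levulei*.

levulei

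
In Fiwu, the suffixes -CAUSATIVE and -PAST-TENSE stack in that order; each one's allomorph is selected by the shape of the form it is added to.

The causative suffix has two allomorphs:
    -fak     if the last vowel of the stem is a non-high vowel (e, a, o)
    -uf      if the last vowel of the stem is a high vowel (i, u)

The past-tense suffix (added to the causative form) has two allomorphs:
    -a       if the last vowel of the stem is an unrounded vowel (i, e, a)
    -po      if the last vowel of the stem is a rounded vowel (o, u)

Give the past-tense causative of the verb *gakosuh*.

gakosuhufpo

*gakosuh*: last vowel = /u/, a high vowel → -uf → *gakosuhuf*.
Since the last vowel of the causative form *gakosuhuf* is /u/ (a rounded vowel), it takes -po, giving *gakosuhufpo*.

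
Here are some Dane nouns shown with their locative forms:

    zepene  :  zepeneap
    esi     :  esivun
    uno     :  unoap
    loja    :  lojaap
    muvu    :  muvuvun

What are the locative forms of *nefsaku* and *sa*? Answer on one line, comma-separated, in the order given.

Looking at the last vowel of each stem: -vun when the last vowel of the stem is a high vowel (*esi*, *muvu*); -ap when the last vowel of the stem is a non-high vowel (*zepene*, *uno*, *loja*).
Since the last vowel of *nefsaku* is /u/ (a high vowel), it takes -vun, giving *nefsakuvun*.
*sa* — last vowel /a/ (a non-high vowel) → -ap → *saap*.

nefsakuvun, saap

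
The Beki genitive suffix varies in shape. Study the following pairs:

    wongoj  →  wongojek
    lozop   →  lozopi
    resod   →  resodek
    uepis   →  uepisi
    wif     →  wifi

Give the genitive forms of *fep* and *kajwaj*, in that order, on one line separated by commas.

The pattern is voicing of the final consonant: -i when the stem ends in a voiceless consonant (*lozop*, *uepis*, *wif*); -ek when the stem ends in a voiced consonant (*wongoj*, *resod*).
The final consonant of *fep* is /p/, which is voiceless, so the suffix is -i, giving *fepi*.
*kajwaj* — final consonant /j/ (voiced) → -ek → *kajwajek*.

fepi, kajwajek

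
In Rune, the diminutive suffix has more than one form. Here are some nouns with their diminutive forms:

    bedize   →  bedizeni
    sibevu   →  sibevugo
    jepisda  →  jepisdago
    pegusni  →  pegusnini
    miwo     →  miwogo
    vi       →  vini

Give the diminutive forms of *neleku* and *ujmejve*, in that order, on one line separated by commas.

The pattern is front/back vowel harmony: -ni when the last vowel of the stem is a front vowel (*bedize*, *pegusni*, *vi*); -go when the last vowel of the stem is a back vowel (*sibevu*, *jepisda*, *miwo*).
Since the last vowel of *neleku* is /u/ (a back vowel), it takes -go, giving *nelekugo*.
*ujmejve* — last vowel /e/ (a front vowel) → -ni → *ujmejveni*.

nelekugo, ujmejveni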